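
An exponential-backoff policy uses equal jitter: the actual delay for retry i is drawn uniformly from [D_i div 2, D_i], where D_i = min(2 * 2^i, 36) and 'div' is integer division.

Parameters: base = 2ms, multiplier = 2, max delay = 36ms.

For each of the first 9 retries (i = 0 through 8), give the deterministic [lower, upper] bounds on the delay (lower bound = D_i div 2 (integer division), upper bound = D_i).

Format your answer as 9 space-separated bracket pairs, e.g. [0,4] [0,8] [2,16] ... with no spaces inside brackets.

Computing bounds per retry:
  i=0: D_i=min(2*2^0,36)=2, bounds=[1,2]
  i=1: D_i=min(2*2^1,36)=4, bounds=[2,4]
  i=2: D_i=min(2*2^2,36)=8, bounds=[4,8]
  i=3: D_i=min(2*2^3,36)=16, bounds=[8,16]
  i=4: D_i=min(2*2^4,36)=32, bounds=[16,32]
  i=5: D_i=min(2*2^5,36)=36, bounds=[18,36]
  i=6: D_i=min(2*2^6,36)=36, bounds=[18,36]
  i=7: D_i=min(2*2^7,36)=36, bounds=[18,36]
  i=8: D_i=min(2*2^8,36)=36, bounds=[18,36]

Answer: [1,2] [2,4] [4,8] [8,16] [16,32] [18,36] [18,36] [18,36] [18,36]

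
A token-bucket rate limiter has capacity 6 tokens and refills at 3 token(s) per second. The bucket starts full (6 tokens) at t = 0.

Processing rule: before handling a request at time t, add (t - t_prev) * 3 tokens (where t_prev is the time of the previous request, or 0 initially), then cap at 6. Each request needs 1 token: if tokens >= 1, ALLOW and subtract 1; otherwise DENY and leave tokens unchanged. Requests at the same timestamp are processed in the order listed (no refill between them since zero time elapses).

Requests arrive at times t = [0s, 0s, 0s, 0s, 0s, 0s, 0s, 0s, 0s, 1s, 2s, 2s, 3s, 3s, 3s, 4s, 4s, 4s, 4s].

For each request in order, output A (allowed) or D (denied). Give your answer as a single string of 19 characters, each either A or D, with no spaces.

Answer: AAAAAADDDAAAAAAAAAA

Derivation:
Simulating step by step:
  req#1 t=0s: ALLOW
  req#2 t=0s: ALLOW
  req#3 t=0s: ALLOW
  req#4 t=0s: ALLOW
  req#5 t=0s: ALLOW
  req#6 t=0s: ALLOW
  req#7 t=0s: DENY
  req#8 t=0s: DENY
  req#9 t=0s: DENY
  req#10 t=1s: ALLOW
  req#11 t=2s: ALLOW
  req#12 t=2s: ALLOW
  req#13 t=3s: ALLOW
  req#14 t=3s: ALLOW
  req#15 t=3s: ALLOW
  req#16 t=4s: ALLOW
  req#17 t=4s: ALLOW
  req#18 t=4s: ALLOW
  req#19 t=4s: ALLOW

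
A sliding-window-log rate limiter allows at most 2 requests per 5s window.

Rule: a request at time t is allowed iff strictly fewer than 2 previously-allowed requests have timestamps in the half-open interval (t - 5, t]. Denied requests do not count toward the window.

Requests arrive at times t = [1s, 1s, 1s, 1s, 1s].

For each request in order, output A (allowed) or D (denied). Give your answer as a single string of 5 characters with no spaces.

Tracking allowed requests in the window:
  req#1 t=1s: ALLOW
  req#2 t=1s: ALLOW
  req#3 t=1s: DENY
  req#4 t=1s: DENY
  req#5 t=1s: DENY

Answer: AADDD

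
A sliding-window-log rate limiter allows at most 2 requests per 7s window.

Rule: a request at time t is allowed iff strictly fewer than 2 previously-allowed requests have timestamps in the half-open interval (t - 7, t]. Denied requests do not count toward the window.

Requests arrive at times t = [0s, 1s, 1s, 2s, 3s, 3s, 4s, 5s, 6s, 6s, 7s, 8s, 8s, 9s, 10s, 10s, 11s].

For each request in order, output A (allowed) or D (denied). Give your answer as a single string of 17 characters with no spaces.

Answer: AADDDDDDDDAADDDDD

Derivation:
Tracking allowed requests in the window:
  req#1 t=0s: ALLOW
  req#2 t=1s: ALLOW
  req#3 t=1s: DENY
  req#4 t=2s: DENY
  req#5 t=3s: DENY
  req#6 t=3s: DENY
  req#7 t=4s: DENY
  req#8 t=5s: DENY
  req#9 t=6s: DENY
  req#10 t=6s: DENY
  req#11 t=7s: ALLOW
  req#12 t=8s: ALLOW
  req#13 t=8s: DENY
  req#14 t=9s: DENY
  req#15 t=10s: DENY
  req#16 t=10s: DENY
  req#17 t=11s: DENY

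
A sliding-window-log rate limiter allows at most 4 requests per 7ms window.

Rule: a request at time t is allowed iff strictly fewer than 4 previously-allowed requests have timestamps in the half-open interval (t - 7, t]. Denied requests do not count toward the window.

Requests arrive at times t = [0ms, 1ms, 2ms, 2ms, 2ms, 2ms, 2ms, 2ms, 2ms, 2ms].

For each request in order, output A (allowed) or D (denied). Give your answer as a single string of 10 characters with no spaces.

Tracking allowed requests in the window:
  req#1 t=0ms: ALLOW
  req#2 t=1ms: ALLOW
  req#3 t=2ms: ALLOW
  req#4 t=2ms: ALLOW
  req#5 t=2ms: DENY
  req#6 t=2ms: DENY
  req#7 t=2ms: DENY
  req#8 t=2ms: DENY
  req#9 t=2ms: DENY
  req#10 t=2ms: DENY

Answer: AAAADDDDDD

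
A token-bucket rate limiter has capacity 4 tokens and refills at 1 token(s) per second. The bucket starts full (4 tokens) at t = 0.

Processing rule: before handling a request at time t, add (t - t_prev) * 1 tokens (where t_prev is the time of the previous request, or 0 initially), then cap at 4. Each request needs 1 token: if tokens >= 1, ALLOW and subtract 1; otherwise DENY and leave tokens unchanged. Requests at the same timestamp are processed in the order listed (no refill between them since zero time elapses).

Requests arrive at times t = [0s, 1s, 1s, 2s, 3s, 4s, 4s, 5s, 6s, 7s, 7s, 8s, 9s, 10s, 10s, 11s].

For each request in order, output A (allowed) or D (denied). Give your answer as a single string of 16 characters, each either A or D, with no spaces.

Simulating step by step:
  req#1 t=0s: ALLOW
  req#2 t=1s: ALLOW
  req#3 t=1s: ALLOW
  req#4 t=2s: ALLOW
  req#5 t=3s: ALLOW
  req#6 t=4s: ALLOW
  req#7 t=4s: ALLOW
  req#8 t=5s: ALLOW
  req#9 t=6s: ALLOW
  req#10 t=7s: ALLOW
  req#11 t=7s: ALLOW
  req#12 t=8s: ALLOW
  req#13 t=9s: ALLOW
  req#14 t=10s: ALLOW
  req#15 t=10s: DENY
  req#16 t=11s: ALLOW

Answer: AAAAAAAAAAAAAADA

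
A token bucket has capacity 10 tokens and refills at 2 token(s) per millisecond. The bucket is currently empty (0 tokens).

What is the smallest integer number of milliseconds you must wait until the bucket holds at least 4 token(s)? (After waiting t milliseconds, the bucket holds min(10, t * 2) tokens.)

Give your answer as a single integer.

Answer: 2

Derivation:
Need t * 2 >= 4, so t >= 4/2.
Smallest integer t = ceil(4/2) = 2.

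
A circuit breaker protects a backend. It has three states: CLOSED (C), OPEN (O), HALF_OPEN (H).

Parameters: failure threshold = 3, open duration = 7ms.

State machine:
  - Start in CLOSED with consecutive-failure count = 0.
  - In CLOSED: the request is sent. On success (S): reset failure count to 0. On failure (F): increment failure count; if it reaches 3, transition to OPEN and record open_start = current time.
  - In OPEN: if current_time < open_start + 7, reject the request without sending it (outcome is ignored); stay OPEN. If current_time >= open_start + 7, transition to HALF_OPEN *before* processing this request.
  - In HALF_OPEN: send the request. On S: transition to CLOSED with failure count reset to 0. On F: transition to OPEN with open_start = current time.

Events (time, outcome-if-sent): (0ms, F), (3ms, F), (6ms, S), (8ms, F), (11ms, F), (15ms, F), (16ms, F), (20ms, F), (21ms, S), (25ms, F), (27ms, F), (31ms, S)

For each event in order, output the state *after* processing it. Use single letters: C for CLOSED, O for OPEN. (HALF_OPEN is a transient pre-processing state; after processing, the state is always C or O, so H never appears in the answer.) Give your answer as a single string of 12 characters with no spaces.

State after each event:
  event#1 t=0ms outcome=F: state=CLOSED
  event#2 t=3ms outcome=F: state=CLOSED
  event#3 t=6ms outcome=S: state=CLOSED
  event#4 t=8ms outcome=F: state=CLOSED
  event#5 t=11ms outcome=F: state=CLOSED
  event#6 t=15ms outcome=F: state=OPEN
  event#7 t=16ms outcome=F: state=OPEN
  event#8 t=20ms outcome=F: state=OPEN
  event#9 t=21ms outcome=S: state=OPEN
  event#10 t=25ms outcome=F: state=OPEN
  event#11 t=27ms outcome=F: state=OPEN
  event#12 t=31ms outcome=S: state=OPEN

Answer: CCCCCOOOOOOO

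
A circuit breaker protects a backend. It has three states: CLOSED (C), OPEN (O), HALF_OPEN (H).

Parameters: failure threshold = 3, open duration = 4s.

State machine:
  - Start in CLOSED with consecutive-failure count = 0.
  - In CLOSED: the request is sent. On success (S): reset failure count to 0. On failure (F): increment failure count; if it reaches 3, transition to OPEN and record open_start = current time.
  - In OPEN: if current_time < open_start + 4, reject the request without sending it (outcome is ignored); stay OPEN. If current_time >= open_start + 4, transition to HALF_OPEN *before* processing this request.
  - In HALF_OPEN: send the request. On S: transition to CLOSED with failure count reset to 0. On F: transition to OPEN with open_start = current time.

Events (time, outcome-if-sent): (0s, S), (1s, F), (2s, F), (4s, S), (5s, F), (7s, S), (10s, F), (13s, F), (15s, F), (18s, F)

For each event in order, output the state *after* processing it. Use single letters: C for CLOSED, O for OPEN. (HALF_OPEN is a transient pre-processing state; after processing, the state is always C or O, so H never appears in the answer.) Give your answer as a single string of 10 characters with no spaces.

State after each event:
  event#1 t=0s outcome=S: state=CLOSED
  event#2 t=1s outcome=F: state=CLOSED
  event#3 t=2s outcome=F: state=CLOSED
  event#4 t=4s outcome=S: state=CLOSED
  event#5 t=5s outcome=F: state=CLOSED
  event#6 t=7s outcome=S: state=CLOSED
  event#7 t=10s outcome=F: state=CLOSED
  event#8 t=13s outcome=F: state=CLOSED
  event#9 t=15s outcome=F: state=OPEN
  event#10 t=18s outcome=F: state=OPEN

Answer: CCCCCCCCOO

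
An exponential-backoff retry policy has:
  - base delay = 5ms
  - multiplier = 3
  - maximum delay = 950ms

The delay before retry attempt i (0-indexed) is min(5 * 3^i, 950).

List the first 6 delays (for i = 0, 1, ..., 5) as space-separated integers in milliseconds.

Computing each delay:
  i=0: min(5*3^0, 950) = 5
  i=1: min(5*3^1, 950) = 15
  i=2: min(5*3^2, 950) = 45
  i=3: min(5*3^3, 950) = 135
  i=4: min(5*3^4, 950) = 405
  i=5: min(5*3^5, 950) = 950

Answer: 5 15 45 135 405 950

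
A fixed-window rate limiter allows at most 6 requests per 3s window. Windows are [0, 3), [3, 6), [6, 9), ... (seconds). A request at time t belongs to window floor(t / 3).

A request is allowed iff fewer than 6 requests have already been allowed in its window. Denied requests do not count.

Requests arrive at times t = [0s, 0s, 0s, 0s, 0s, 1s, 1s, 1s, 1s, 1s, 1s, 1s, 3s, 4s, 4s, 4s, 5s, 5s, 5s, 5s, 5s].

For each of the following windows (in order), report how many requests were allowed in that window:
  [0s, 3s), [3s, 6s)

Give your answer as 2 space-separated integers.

Answer: 6 6

Derivation:
Processing requests:
  req#1 t=0s (window 0): ALLOW
  req#2 t=0s (window 0): ALLOW
  req#3 t=0s (window 0): ALLOW
  req#4 t=0s (window 0): ALLOW
  req#5 t=0s (window 0): ALLOW
  req#6 t=1s (window 0): ALLOW
  req#7 t=1s (window 0): DENY
  req#8 t=1s (window 0): DENY
  req#9 t=1s (window 0): DENY
  req#10 t=1s (window 0): DENY
  req#11 t=1s (window 0): DENY
  req#12 t=1s (window 0): DENY
  req#13 t=3s (window 1): ALLOW
  req#14 t=4s (window 1): ALLOW
  req#15 t=4s (window 1): ALLOW
  req#16 t=4s (window 1): ALLOW
  req#17 t=5s (window 1): ALLOW
  req#18 t=5s (window 1): ALLOW
  req#19 t=5s (window 1): DENY
  req#20 t=5s (window 1): DENY
  req#21 t=5s (window 1): DENY

Allowed counts by window: 6 6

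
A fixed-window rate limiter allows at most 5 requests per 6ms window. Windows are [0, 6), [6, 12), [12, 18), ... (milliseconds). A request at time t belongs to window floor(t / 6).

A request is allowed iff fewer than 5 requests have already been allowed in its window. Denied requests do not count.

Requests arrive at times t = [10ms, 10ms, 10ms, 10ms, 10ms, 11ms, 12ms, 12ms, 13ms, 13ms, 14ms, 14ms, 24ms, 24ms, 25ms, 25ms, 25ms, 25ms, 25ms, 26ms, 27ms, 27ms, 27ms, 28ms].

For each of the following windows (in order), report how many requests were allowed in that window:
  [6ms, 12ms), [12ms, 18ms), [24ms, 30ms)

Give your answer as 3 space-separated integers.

Answer: 5 5 5

Derivation:
Processing requests:
  req#1 t=10ms (window 1): ALLOW
  req#2 t=10ms (window 1): ALLOW
  req#3 t=10ms (window 1): ALLOW
  req#4 t=10ms (window 1): ALLOW
  req#5 t=10ms (window 1): ALLOW
  req#6 t=11ms (window 1): DENY
  req#7 t=12ms (window 2): ALLOW
  req#8 t=12ms (window 2): ALLOW
  req#9 t=13ms (window 2): ALLOW
  req#10 t=13ms (window 2): ALLOW
  req#11 t=14ms (window 2): ALLOW
  req#12 t=14ms (window 2): DENY
  req#13 t=24ms (window 4): ALLOW
  req#14 t=24ms (window 4): ALLOW
  req#15 t=25ms (window 4): ALLOW
  req#16 t=25ms (window 4): ALLOW
  req#17 t=25ms (window 4): ALLOW
  req#18 t=25ms (window 4): DENY
  req#19 t=25ms (window 4): DENY
  req#20 t=26ms (window 4): DENY
  req#21 t=27ms (window 4): DENY
  req#22 t=27ms (window 4): DENY
  req#23 t=27ms (window 4): DENY
  req#24 t=28ms (window 4): DENY

Allowed counts by window: 5 5 5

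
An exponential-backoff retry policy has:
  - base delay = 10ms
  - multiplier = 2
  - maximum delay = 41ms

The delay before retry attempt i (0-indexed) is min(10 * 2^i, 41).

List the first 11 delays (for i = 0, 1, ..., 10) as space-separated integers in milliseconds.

Computing each delay:
  i=0: min(10*2^0, 41) = 10
  i=1: min(10*2^1, 41) = 20
  i=2: min(10*2^2, 41) = 40
  i=3: min(10*2^3, 41) = 41
  i=4: min(10*2^4, 41) = 41
  i=5: min(10*2^5, 41) = 41
  i=6: min(10*2^6, 41) = 41
  i=7: min(10*2^7, 41) = 41
  i=8: min(10*2^8, 41) = 41
  i=9: min(10*2^9, 41) = 41
  i=10: min(10*2^10, 41) = 41

Answer: 10 20 40 41 41 41 41 41 41 41 41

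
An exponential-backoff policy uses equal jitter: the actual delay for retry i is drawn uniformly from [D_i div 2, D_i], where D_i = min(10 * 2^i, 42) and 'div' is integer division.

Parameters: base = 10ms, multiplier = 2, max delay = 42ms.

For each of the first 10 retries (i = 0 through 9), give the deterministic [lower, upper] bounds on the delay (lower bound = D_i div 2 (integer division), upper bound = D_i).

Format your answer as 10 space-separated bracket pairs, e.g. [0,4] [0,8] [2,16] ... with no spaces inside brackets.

Answer: [5,10] [10,20] [20,40] [21,42] [21,42] [21,42] [21,42] [21,42] [21,42] [21,42]

Derivation:
Computing bounds per retry:
  i=0: D_i=min(10*2^0,42)=10, bounds=[5,10]
  i=1: D_i=min(10*2^1,42)=20, bounds=[10,20]
  i=2: D_i=min(10*2^2,42)=40, bounds=[20,40]
  i=3: D_i=min(10*2^3,42)=42, bounds=[21,42]
  i=4: D_i=min(10*2^4,42)=42, bounds=[21,42]
  i=5: D_i=min(10*2^5,42)=42, bounds=[21,42]
  i=6: D_i=min(10*2^6,42)=42, bounds=[21,42]
  i=7: D_i=min(10*2^7,42)=42, bounds=[21,42]
  i=8: D_i=min(10*2^8,42)=42, bounds=[21,42]
  i=9: D_i=min(10*2^9,42)=42, bounds=[21,42]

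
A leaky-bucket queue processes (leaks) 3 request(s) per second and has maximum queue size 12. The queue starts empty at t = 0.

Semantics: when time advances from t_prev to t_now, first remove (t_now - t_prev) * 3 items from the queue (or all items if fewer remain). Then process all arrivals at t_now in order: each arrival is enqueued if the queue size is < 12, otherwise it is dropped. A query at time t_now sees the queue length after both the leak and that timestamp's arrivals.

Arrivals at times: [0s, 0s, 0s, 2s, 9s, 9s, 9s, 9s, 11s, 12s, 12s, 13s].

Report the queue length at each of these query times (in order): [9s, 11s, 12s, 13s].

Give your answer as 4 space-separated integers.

Answer: 4 1 2 1

Derivation:
Queue lengths at query times:
  query t=9s: backlog = 4
  query t=11s: backlog = 1
  query t=12s: backlog = 2
  query t=13s: backlog = 1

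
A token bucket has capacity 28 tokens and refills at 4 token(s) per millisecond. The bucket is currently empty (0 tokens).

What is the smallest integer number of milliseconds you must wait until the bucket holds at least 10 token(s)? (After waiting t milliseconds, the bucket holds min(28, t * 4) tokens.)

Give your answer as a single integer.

Need t * 4 >= 10, so t >= 10/4.
Smallest integer t = ceil(10/4) = 3.

Answer: 3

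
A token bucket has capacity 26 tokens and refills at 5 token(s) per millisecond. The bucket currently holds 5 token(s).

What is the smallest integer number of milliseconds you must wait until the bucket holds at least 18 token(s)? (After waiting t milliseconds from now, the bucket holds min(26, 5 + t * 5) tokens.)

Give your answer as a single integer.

Answer: 3

Derivation:
Need 5 + t * 5 >= 18, so t >= 13/5.
Smallest integer t = ceil(13/5) = 3.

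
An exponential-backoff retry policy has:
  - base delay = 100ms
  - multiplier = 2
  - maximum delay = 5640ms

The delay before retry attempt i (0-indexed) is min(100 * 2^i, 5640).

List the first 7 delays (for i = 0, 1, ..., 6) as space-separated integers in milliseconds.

Answer: 100 200 400 800 1600 3200 5640

Derivation:
Computing each delay:
  i=0: min(100*2^0, 5640) = 100
  i=1: min(100*2^1, 5640) = 200
  i=2: min(100*2^2, 5640) = 400
  i=3: min(100*2^3, 5640) = 800
  i=4: min(100*2^4, 5640) = 1600
  i=5: min(100*2^5, 5640) = 3200
  i=6: min(100*2^6, 5640) = 5640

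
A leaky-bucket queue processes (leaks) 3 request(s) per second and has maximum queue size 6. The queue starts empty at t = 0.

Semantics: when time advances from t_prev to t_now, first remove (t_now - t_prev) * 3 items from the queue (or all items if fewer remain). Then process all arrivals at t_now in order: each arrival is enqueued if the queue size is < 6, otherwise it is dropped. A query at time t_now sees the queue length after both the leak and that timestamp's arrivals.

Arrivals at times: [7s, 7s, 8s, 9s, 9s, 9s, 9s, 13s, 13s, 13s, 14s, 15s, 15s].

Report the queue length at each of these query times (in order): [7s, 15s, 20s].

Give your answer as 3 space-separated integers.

Answer: 2 2 0

Derivation:
Queue lengths at query times:
  query t=7s: backlog = 2
  query t=15s: backlog = 2
  query t=20s: backlog = 0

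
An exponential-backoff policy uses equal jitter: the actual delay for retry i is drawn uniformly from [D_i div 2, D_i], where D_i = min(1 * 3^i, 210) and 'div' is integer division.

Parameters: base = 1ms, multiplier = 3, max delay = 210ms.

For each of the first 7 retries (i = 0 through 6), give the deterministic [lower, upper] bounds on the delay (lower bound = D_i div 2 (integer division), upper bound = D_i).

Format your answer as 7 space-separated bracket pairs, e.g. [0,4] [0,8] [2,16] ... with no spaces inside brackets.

Computing bounds per retry:
  i=0: D_i=min(1*3^0,210)=1, bounds=[0,1]
  i=1: D_i=min(1*3^1,210)=3, bounds=[1,3]
  i=2: D_i=min(1*3^2,210)=9, bounds=[4,9]
  i=3: D_i=min(1*3^3,210)=27, bounds=[13,27]
  i=4: D_i=min(1*3^4,210)=81, bounds=[40,81]
  i=5: D_i=min(1*3^5,210)=210, bounds=[105,210]
  i=6: D_i=min(1*3^6,210)=210, bounds=[105,210]

Answer: [0,1] [1,3] [4,9] [13,27] [40,81] [105,210] [105,210]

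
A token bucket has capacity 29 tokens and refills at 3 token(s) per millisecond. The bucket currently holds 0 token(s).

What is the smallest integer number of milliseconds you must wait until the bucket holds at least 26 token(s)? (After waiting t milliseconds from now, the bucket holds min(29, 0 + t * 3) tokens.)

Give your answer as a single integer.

Need 0 + t * 3 >= 26, so t >= 26/3.
Smallest integer t = ceil(26/3) = 9.

Answer: 9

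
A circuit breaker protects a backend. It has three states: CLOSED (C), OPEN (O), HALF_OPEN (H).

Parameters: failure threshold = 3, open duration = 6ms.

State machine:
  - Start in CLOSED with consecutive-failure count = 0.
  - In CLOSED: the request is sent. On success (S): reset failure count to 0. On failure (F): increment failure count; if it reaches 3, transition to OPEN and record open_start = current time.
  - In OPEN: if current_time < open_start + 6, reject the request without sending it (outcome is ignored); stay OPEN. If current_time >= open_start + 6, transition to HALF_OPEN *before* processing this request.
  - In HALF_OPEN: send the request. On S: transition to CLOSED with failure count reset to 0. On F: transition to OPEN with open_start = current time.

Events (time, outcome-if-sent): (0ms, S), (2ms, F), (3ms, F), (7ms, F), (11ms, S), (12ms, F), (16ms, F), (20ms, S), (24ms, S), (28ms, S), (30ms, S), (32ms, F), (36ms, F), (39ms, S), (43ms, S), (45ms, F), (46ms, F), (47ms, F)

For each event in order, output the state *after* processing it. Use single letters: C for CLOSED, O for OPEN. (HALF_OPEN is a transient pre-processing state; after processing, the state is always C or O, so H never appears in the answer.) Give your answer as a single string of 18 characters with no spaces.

Answer: CCCOOOOOCCCCCCCCCO

Derivation:
State after each event:
  event#1 t=0ms outcome=S: state=CLOSED
  event#2 t=2ms outcome=F: state=CLOSED
  event#3 t=3ms outcome=F: state=CLOSED
  event#4 t=7ms outcome=F: state=OPEN
  event#5 t=11ms outcome=S: state=OPEN
  event#6 t=12ms outcome=F: state=OPEN
  event#7 t=16ms outcome=F: state=OPEN
  event#8 t=20ms outcome=S: state=OPEN
  event#9 t=24ms outcome=S: state=CLOSED
  event#10 t=28ms outcome=S: state=CLOSED
  event#11 t=30ms outcome=S: state=CLOSED
  event#12 t=32ms outcome=F: state=CLOSED
  event#13 t=36ms outcome=F: state=CLOSED
  event#14 t=39ms outcome=S: state=CLOSED
  event#15 t=43ms outcome=S: state=CLOSED
  event#16 t=45ms outcome=F: state=CLOSED
  event#17 t=46ms outcome=F: state=CLOSED
  event#18 t=47ms outcome=F: state=OPEN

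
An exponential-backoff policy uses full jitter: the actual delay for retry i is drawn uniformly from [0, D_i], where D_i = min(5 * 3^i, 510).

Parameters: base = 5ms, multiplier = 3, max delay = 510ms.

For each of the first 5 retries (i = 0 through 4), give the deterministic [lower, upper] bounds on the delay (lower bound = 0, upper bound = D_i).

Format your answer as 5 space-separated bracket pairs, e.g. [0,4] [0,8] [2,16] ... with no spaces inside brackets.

Computing bounds per retry:
  i=0: D_i=min(5*3^0,510)=5, bounds=[0,5]
  i=1: D_i=min(5*3^1,510)=15, bounds=[0,15]
  i=2: D_i=min(5*3^2,510)=45, bounds=[0,45]
  i=3: D_i=min(5*3^3,510)=135, bounds=[0,135]
  i=4: D_i=min(5*3^4,510)=405, bounds=[0,405]

Answer: [0,5] [0,15] [0,45] [0,135] [0,405]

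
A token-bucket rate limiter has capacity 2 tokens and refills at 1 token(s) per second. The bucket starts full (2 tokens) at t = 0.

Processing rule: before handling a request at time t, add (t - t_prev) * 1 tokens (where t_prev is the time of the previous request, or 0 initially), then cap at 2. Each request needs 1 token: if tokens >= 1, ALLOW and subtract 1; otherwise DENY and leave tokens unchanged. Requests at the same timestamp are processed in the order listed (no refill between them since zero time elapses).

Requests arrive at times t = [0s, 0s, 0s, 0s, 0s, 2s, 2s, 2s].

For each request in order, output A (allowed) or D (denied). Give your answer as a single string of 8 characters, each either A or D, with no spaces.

Simulating step by step:
  req#1 t=0s: ALLOW
  req#2 t=0s: ALLOW
  req#3 t=0s: DENY
  req#4 t=0s: DENY
  req#5 t=0s: DENY
  req#6 t=2s: ALLOW
  req#7 t=2s: ALLOW
  req#8 t=2s: DENY

Answer: AADDDAAD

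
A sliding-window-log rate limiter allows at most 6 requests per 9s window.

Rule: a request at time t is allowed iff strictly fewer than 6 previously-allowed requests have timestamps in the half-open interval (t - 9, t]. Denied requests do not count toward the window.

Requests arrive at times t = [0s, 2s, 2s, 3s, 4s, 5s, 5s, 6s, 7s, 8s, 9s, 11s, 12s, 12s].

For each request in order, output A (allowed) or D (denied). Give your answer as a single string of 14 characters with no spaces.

Answer: AAAAAADDDDAAAA

Derivation:
Tracking allowed requests in the window:
  req#1 t=0s: ALLOW
  req#2 t=2s: ALLOW
  req#3 t=2s: ALLOW
  req#4 t=3s: ALLOW
  req#5 t=4s: ALLOW
  req#6 t=5s: ALLOW
  req#7 t=5s: DENY
  req#8 t=6s: DENY
  req#9 t=7s: DENY
  req#10 t=8s: DENY
  req#11 t=9s: ALLOW
  req#12 t=11s: ALLOW
  req#13 t=12s: ALLOW
  req#14 t=12s: ALLOW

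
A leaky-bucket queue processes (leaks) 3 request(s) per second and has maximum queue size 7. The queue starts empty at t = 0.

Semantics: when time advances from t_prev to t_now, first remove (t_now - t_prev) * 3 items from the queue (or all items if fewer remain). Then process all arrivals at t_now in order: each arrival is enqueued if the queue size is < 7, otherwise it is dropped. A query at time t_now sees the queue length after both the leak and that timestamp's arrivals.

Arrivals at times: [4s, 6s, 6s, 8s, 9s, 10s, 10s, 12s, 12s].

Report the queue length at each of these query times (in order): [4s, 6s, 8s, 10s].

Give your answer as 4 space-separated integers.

Answer: 1 2 1 2

Derivation:
Queue lengths at query times:
  query t=4s: backlog = 1
  query t=6s: backlog = 2
  query t=8s: backlog = 1
  query t=10s: backlog = 2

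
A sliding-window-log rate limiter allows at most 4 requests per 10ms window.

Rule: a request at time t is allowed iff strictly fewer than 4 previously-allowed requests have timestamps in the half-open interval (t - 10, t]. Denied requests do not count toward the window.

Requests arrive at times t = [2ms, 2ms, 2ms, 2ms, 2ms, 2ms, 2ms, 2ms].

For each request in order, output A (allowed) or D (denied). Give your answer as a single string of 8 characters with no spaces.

Answer: AAAADDDD

Derivation:
Tracking allowed requests in the window:
  req#1 t=2ms: ALLOW
  req#2 t=2ms: ALLOW
  req#3 t=2ms: ALLOW
  req#4 t=2ms: ALLOW
  req#5 t=2ms: DENY
  req#6 t=2ms: DENY
  req#7 t=2ms: DENY
  req#8 t=2ms: DENY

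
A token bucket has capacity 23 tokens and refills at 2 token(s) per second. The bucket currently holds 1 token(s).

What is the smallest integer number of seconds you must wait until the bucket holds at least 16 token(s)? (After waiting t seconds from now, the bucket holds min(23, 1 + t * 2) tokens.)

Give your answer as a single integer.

Need 1 + t * 2 >= 16, so t >= 15/2.
Smallest integer t = ceil(15/2) = 8.

Answer: 8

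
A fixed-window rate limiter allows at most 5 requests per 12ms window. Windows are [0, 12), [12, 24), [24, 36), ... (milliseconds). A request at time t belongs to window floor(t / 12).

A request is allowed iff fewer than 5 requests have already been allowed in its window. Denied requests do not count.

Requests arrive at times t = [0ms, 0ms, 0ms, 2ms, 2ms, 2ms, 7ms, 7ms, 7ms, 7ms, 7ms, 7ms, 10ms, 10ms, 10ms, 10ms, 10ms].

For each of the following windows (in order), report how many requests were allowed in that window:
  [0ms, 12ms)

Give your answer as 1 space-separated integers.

Answer: 5

Derivation:
Processing requests:
  req#1 t=0ms (window 0): ALLOW
  req#2 t=0ms (window 0): ALLOW
  req#3 t=0ms (window 0): ALLOW
  req#4 t=2ms (window 0): ALLOW
  req#5 t=2ms (window 0): ALLOW
  req#6 t=2ms (window 0): DENY
  req#7 t=7ms (window 0): DENY
  req#8 t=7ms (window 0): DENY
  req#9 t=7ms (window 0): DENY
  req#10 t=7ms (window 0): DENY
  req#11 t=7ms (window 0): DENY
  req#12 t=7ms (window 0): DENY
  req#13 t=10ms (window 0): DENY
  req#14 t=10ms (window 0): DENY
  req#15 t=10ms (window 0): DENY
  req#16 t=10ms (window 0): DENY
  req#17 t=10ms (window 0): DENY

Allowed counts by window: 5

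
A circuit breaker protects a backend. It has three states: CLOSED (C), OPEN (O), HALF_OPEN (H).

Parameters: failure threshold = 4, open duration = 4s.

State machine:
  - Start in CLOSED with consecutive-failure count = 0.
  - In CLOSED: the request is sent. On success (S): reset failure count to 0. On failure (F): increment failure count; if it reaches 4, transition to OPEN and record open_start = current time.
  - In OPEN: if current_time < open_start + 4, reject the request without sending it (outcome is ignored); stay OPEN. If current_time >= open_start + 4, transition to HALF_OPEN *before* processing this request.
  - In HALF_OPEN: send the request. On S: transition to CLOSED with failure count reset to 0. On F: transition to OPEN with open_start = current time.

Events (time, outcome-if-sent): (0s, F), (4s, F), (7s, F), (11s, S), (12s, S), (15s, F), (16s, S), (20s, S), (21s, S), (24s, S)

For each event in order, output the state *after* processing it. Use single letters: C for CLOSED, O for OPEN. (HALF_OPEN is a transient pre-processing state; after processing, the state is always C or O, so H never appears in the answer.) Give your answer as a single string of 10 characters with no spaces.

State after each event:
  event#1 t=0s outcome=F: state=CLOSED
  event#2 t=4s outcome=F: state=CLOSED
  event#3 t=7s outcome=F: state=CLOSED
  event#4 t=11s outcome=S: state=CLOSED
  event#5 t=12s outcome=S: state=CLOSED
  event#6 t=15s outcome=F: state=CLOSED
  event#7 t=16s outcome=S: state=CLOSED
  event#8 t=20s outcome=S: state=CLOSED
  event#9 t=21s outcome=S: state=CLOSED
  event#10 t=24s outcome=S: state=CLOSED

Answer: CCCCCCCCCC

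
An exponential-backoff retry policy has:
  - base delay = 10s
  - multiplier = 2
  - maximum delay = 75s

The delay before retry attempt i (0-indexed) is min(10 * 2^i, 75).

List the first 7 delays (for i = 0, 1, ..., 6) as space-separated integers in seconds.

Computing each delay:
  i=0: min(10*2^0, 75) = 10
  i=1: min(10*2^1, 75) = 20
  i=2: min(10*2^2, 75) = 40
  i=3: min(10*2^3, 75) = 75
  i=4: min(10*2^4, 75) = 75
  i=5: min(10*2^5, 75) = 75
  i=6: min(10*2^6, 75) = 75

Answer: 10 20 40 75 75 75 75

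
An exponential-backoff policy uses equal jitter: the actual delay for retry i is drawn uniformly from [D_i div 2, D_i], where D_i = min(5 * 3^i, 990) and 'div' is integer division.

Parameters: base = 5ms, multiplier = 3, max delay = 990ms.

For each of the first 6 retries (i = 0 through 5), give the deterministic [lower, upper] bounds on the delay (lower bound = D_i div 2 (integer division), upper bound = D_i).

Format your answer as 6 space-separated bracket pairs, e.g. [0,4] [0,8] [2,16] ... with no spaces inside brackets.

Answer: [2,5] [7,15] [22,45] [67,135] [202,405] [495,990]

Derivation:
Computing bounds per retry:
  i=0: D_i=min(5*3^0,990)=5, bounds=[2,5]
  i=1: D_i=min(5*3^1,990)=15, bounds=[7,15]
  i=2: D_i=min(5*3^2,990)=45, bounds=[22,45]
  i=3: D_i=min(5*3^3,990)=135, bounds=[67,135]
  i=4: D_i=min(5*3^4,990)=405, bounds=[202,405]
  i=5: D_i=min(5*3^5,990)=990, bounds=[495,990]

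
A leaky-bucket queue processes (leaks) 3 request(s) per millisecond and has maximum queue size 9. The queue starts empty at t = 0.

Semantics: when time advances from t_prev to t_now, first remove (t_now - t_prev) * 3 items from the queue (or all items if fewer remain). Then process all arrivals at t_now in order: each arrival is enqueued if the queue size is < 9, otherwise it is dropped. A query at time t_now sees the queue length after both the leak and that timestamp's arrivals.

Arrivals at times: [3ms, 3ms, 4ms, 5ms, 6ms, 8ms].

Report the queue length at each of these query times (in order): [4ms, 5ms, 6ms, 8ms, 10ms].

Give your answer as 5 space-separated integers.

Queue lengths at query times:
  query t=4ms: backlog = 1
  query t=5ms: backlog = 1
  query t=6ms: backlog = 1
  query t=8ms: backlog = 1
  query t=10ms: backlog = 0

Answer: 1 1 1 1 0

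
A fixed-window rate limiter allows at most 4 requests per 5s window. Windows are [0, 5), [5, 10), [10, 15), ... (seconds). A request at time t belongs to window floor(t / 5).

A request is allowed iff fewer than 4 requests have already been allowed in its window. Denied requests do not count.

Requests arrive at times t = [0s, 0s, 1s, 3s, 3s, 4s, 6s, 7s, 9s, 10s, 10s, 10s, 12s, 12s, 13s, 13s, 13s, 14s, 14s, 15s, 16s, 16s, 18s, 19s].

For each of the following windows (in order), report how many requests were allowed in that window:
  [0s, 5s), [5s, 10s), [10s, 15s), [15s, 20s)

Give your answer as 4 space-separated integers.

Processing requests:
  req#1 t=0s (window 0): ALLOW
  req#2 t=0s (window 0): ALLOW
  req#3 t=1s (window 0): ALLOW
  req#4 t=3s (window 0): ALLOW
  req#5 t=3s (window 0): DENY
  req#6 t=4s (window 0): DENY
  req#7 t=6s (window 1): ALLOW
  req#8 t=7s (window 1): ALLOW
  req#9 t=9s (window 1): ALLOW
  req#10 t=10s (window 2): ALLOW
  req#11 t=10s (window 2): ALLOW
  req#12 t=10s (window 2): ALLOW
  req#13 t=12s (window 2): ALLOW
  req#14 t=12s (window 2): DENY
  req#15 t=13s (window 2): DENY
  req#16 t=13s (window 2): DENY
  req#17 t=13s (window 2): DENY
  req#18 t=14s (window 2): DENY
  req#19 t=14s (window 2): DENY
  req#20 t=15s (window 3): ALLOW
  req#21 t=16s (window 3): ALLOW
  req#22 t=16s (window 3): ALLOW
  req#23 t=18s (window 3): ALLOW
  req#24 t=19s (window 3): DENY

Allowed counts by window: 4 3 4 4

Answer: 4 3 4 4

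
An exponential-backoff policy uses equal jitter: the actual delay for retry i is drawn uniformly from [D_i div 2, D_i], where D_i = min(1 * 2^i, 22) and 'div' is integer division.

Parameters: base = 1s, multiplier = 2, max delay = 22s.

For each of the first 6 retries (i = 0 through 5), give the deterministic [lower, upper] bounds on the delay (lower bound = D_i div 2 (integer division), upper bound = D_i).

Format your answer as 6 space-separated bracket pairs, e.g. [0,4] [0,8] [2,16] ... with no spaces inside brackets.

Answer: [0,1] [1,2] [2,4] [4,8] [8,16] [11,22]

Derivation:
Computing bounds per retry:
  i=0: D_i=min(1*2^0,22)=1, bounds=[0,1]
  i=1: D_i=min(1*2^1,22)=2, bounds=[1,2]
  i=2: D_i=min(1*2^2,22)=4, bounds=[2,4]
  i=3: D_i=min(1*2^3,22)=8, bounds=[4,8]
  i=4: D_i=min(1*2^4,22)=16, bounds=[8,16]
  i=5: D_i=min(1*2^5,22)=22, bounds=[11,22]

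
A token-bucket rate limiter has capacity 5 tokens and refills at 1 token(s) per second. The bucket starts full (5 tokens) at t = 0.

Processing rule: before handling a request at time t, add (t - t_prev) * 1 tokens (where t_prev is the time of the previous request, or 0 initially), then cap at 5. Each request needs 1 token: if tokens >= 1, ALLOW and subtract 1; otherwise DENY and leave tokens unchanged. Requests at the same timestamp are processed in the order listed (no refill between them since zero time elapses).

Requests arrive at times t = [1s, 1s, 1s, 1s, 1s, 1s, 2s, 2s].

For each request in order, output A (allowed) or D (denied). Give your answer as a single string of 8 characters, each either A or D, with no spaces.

Simulating step by step:
  req#1 t=1s: ALLOW
  req#2 t=1s: ALLOW
  req#3 t=1s: ALLOW
  req#4 t=1s: ALLOW
  req#5 t=1s: ALLOW
  req#6 t=1s: DENY
  req#7 t=2s: ALLOW
  req#8 t=2s: DENY

Answer: AAAAADAD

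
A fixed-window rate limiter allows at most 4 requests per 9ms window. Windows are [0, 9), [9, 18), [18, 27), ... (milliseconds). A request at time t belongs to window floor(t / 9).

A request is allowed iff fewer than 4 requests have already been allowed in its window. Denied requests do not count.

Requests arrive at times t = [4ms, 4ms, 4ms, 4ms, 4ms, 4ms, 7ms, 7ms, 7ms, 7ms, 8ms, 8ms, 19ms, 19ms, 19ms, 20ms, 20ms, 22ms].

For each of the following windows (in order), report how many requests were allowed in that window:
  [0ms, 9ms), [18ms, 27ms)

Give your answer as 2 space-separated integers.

Answer: 4 4

Derivation:
Processing requests:
  req#1 t=4ms (window 0): ALLOW
  req#2 t=4ms (window 0): ALLOW
  req#3 t=4ms (window 0): ALLOW
  req#4 t=4ms (window 0): ALLOW
  req#5 t=4ms (window 0): DENY
  req#6 t=4ms (window 0): DENY
  req#7 t=7ms (window 0): DENY
  req#8 t=7ms (window 0): DENY
  req#9 t=7ms (window 0): DENY
  req#10 t=7ms (window 0): DENY
  req#11 t=8ms (window 0): DENY
  req#12 t=8ms (window 0): DENY
  req#13 t=19ms (window 2): ALLOW
  req#14 t=19ms (window 2): ALLOW
  req#15 t=19ms (window 2): ALLOW
  req#16 t=20ms (window 2): ALLOW
  req#17 t=20ms (window 2): DENY
  req#18 t=22ms (window 2): DENY

Allowed counts by window: 4 4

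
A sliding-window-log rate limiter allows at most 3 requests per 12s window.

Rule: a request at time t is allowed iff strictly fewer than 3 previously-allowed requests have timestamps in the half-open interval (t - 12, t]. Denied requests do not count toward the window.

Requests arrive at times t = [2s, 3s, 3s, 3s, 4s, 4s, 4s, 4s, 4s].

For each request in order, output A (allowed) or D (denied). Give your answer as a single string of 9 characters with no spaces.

Answer: AAADDDDDD

Derivation:
Tracking allowed requests in the window:
  req#1 t=2s: ALLOW
  req#2 t=3s: ALLOW
  req#3 t=3s: ALLOW
  req#4 t=3s: DENY
  req#5 t=4s: DENY
  req#6 t=4s: DENY
  req#7 t=4s: DENY
  req#8 t=4s: DENY
  req#9 t=4s: DENY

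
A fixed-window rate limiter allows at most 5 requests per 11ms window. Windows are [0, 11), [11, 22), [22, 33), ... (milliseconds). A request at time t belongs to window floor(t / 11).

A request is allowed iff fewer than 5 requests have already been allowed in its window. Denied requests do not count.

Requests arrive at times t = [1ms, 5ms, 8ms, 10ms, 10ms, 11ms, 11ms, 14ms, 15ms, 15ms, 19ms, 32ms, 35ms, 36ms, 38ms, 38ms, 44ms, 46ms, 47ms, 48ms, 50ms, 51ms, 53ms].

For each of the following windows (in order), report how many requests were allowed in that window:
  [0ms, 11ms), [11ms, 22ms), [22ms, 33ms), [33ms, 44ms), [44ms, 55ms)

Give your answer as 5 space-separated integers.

Processing requests:
  req#1 t=1ms (window 0): ALLOW
  req#2 t=5ms (window 0): ALLOW
  req#3 t=8ms (window 0): ALLOW
  req#4 t=10ms (window 0): ALLOW
  req#5 t=10ms (window 0): ALLOW
  req#6 t=11ms (window 1): ALLOW
  req#7 t=11ms (window 1): ALLOW
  req#8 t=14ms (window 1): ALLOW
  req#9 t=15ms (window 1): ALLOW
  req#10 t=15ms (window 1): ALLOW
  req#11 t=19ms (window 1): DENY
  req#12 t=32ms (window 2): ALLOW
  req#13 t=35ms (window 3): ALLOW
  req#14 t=36ms (window 3): ALLOW
  req#15 t=38ms (window 3): ALLOW
  req#16 t=38ms (window 3): ALLOW
  req#17 t=44ms (window 4): ALLOW
  req#18 t=46ms (window 4): ALLOW
  req#19 t=47ms (window 4): ALLOW
  req#20 t=48ms (window 4): ALLOW
  req#21 t=50ms (window 4): ALLOW
  req#22 t=51ms (window 4): DENY
  req#23 t=53ms (window 4): DENY

Allowed counts by window: 5 5 1 4 5

Answer: 5 5 1 4 5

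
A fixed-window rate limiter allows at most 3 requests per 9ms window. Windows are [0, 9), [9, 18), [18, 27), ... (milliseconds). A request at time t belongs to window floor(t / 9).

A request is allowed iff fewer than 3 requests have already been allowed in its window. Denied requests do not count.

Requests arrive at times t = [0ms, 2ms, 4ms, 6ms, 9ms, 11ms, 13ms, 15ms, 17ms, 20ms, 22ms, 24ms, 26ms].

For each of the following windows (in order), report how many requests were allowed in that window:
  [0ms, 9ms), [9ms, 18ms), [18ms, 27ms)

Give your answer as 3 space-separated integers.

Processing requests:
  req#1 t=0ms (window 0): ALLOW
  req#2 t=2ms (window 0): ALLOW
  req#3 t=4ms (window 0): ALLOW
  req#4 t=6ms (window 0): DENY
  req#5 t=9ms (window 1): ALLOW
  req#6 t=11ms (window 1): ALLOW
  req#7 t=13ms (window 1): ALLOW
  req#8 t=15ms (window 1): DENY
  req#9 t=17ms (window 1): DENY
  req#10 t=20ms (window 2): ALLOW
  req#11 t=22ms (window 2): ALLOW
  req#12 t=24ms (window 2): ALLOW
  req#13 t=26ms (window 2): DENY

Allowed counts by window: 3 3 3

Answer: 3 3 3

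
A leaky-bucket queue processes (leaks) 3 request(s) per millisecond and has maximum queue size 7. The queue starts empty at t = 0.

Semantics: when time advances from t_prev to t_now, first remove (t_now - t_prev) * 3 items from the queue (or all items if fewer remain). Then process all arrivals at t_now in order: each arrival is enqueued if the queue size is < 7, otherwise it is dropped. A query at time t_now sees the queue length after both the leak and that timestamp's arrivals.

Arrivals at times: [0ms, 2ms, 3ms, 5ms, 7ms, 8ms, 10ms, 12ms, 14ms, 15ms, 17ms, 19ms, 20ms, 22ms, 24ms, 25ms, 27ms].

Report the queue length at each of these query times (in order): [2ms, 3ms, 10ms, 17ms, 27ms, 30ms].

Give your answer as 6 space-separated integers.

Queue lengths at query times:
  query t=2ms: backlog = 1
  query t=3ms: backlog = 1
  query t=10ms: backlog = 1
  query t=17ms: backlog = 1
  query t=27ms: backlog = 1
  query t=30ms: backlog = 0

Answer: 1 1 1 1 1 0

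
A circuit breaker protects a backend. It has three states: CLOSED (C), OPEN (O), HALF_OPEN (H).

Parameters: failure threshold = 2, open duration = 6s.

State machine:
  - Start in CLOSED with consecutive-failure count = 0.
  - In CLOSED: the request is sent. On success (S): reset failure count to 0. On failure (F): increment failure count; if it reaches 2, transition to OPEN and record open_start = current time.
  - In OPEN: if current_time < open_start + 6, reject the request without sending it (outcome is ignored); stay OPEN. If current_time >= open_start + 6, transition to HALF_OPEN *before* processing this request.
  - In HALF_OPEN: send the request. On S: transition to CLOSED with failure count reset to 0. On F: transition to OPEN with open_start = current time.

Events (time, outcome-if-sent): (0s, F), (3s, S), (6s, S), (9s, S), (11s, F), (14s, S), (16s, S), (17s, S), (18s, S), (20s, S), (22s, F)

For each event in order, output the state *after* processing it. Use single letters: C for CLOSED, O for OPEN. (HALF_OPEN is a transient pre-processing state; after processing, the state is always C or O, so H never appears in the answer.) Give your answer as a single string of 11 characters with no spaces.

Answer: CCCCCCCCCCC

Derivation:
State after each event:
  event#1 t=0s outcome=F: state=CLOSED
  event#2 t=3s outcome=S: state=CLOSED
  event#3 t=6s outcome=S: state=CLOSED
  event#4 t=9s outcome=S: state=CLOSED
  event#5 t=11s outcome=F: state=CLOSED
  event#6 t=14s outcome=S: state=CLOSED
  event#7 t=16s outcome=S: state=CLOSED
  event#8 t=17s outcome=S: state=CLOSED
  event#9 t=18s outcome=S: state=CLOSED
  event#10 t=20s outcome=S: state=CLOSED
  event#11 t=22s outcome=F: state=CLOSED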